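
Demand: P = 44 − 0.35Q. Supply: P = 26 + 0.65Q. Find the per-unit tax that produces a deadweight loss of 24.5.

Competitive equilibrium: 44 − 0.35Q = 26 + 0.65Q → Q* = 18, P* = 37.7.
A tax t gives ΔQ = t/1 and wedge t, so DWL = t²/2.
t²/2 = 24.5 → t² = 49 → t = 7.

7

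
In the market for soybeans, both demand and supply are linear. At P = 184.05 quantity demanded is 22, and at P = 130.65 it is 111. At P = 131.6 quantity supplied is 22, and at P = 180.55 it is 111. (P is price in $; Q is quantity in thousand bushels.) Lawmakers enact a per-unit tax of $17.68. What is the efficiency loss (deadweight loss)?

Demand slope = (130.65 − 184.05)/(111 − 22) = −0.6, so P = 197.25 − 0.6Q.
Supply slope = (180.55 − 131.6)/(111 − 22) = 0.55, so P = 119.5 + 0.55Q.
Competitive equilibrium: 197.25 − 0.6Q = 119.5 + 0.55Q → Q* = 67.6087, P* = 156.6848.
With the tax, the buyer price exceeds the seller price by 17.68: (197.25 − 0.6Q) − (119.5 + 0.55Q) = 17.68 → Q' = 52.2348.
ΔQ = 67.6087 − 52.2348 = 15.3739; the wedge equals the tax, 17.68.
Deadweight loss = ½ × 15.3739 × 17.68 = $135.91 thousand.

$135.91 thousand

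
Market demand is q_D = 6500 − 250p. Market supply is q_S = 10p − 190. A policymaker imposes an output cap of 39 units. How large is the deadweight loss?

41.67

In inverse form: demand p = 26 − 0.004q, supply p = 19 + 0.1q.
Competitive equilibrium: 26 − 0.004q = 19 + 0.1q → q* = 67.3077, p* = 25.7308.
At q = 39: demand price = 26 − 0.004·39 = 25.844; supply price = 19 + 0.1·39 = 22.9.
Δq = 67.3077 − 39 = 28.3077; wedge = 25.844 − 22.9 = 2.944.
The triangle = ½ × 28.3077 × 2.944 = 41.67.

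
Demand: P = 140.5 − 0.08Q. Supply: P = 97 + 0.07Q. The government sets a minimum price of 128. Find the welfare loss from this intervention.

1341.68

Competitive equilibrium: 140.5 − 0.08Q = 97 + 0.07Q → Q* = 290, P* = 117.3.
At the floor P = 128, quantity demanded = (140.5 − 128)/0.08 = 156.25.
Sellers' marginal cost at Q' = 156.25: 97 + 0.07·156.25 = 107.9375.
ΔQ = 290 − 156.25 = 133.75; wedge = 128 − 107.9375 = 20.0625.
Deadweight loss = ½ × 133.75 × 20.0625 = 1341.68.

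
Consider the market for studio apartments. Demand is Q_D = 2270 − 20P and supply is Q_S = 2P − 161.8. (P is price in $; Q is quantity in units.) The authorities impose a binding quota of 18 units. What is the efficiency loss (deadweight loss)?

In inverse form: demand P = 113.5 − 0.05Q, supply P = 80.9 + 0.5Q.
Competitive equilibrium: 113.5 − 0.05Q = 80.9 + 0.5Q → Q* = 59.2727, P* = 110.5364.
At Q = 18: demand price = 113.5 − 0.05·18 = 112.6; supply price = 80.9 + 0.5·18 = 89.9.
ΔQ = 59.2727 − 18 = 41.2727; wedge = 112.6 − 89.9 = 22.7.
Welfare loss = ½ × 41.2727 × 22.7 = $468.45.

$468.45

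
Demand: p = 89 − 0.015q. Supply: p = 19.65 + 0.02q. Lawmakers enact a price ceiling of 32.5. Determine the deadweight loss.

Competitive equilibrium: 89 − 0.015q = 19.65 + 0.02q → q* = 1981.4286, p* = 59.2786.
At the ceiling p = 32.5, quantity supplied = (32.5 − 19.65)/0.02 = 642.5.
Willingness to pay at q' = 642.5: 89 − 0.015·642.5 = 79.3625.
Δq = 1981.4286 − 642.5 = 1338.9286; wedge = 79.3625 − 32.5 = 46.8625.
Welfare loss = ½ × 1338.9286 × 46.8625 = 31372.77.

31372.77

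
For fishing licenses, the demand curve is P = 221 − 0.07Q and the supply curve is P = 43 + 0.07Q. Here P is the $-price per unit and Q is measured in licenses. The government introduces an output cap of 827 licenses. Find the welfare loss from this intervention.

$13826.17

Competitive equilibrium: 221 − 0.07Q = 43 + 0.07Q → Q* = 1271.4286, P* = 132.
At Q = 827: demand price = 221 − 0.07·827 = 163.11; supply price = 43 + 0.07·827 = 100.89.
ΔQ = 1271.4286 − 827 = 444.4286; wedge = 163.11 − 100.89 = 62.22.
Deadweight loss = ½ × 444.4286 × 62.22 = $13826.17.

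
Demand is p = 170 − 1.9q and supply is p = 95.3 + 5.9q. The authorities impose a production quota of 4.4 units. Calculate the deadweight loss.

104.52

Competitive equilibrium: 170 − 1.9q = 95.3 + 5.9q → q* = 9.5769, p* = 151.8038.
At q = 4.4: demand price = 170 − 1.9·4.4 = 161.64; supply price = 95.3 + 5.9·4.4 = 121.26.
Δq = 9.5769 − 4.4 = 5.1769; wedge = 161.64 − 121.26 = 40.38.
Deadweight loss = ½ × 5.1769 × 40.38 = 104.52.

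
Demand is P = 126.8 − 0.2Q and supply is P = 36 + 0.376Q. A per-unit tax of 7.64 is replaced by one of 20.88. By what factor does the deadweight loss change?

Competitive equilibrium: 126.8 − 0.2Q = 36 + 0.376Q → Q* = 157.6389, P* = 95.2722.
For a per-unit tax t: ΔQ = t/0.576, so DWL = ½·t·(t/0.576) = t²/1.152.
At t = 7.64: DWL = 50.668. At t = 20.88: DWL = 378.45.
Ratio = (20.88/7.64)² = 7.469.

7.469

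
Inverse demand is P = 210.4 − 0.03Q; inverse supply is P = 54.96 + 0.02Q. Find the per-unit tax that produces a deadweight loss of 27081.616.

52.04

Competitive equilibrium: 210.4 − 0.03Q = 54.96 + 0.02Q → Q* = 3108.8, P* = 117.136.
A tax t gives ΔQ = t/0.05 and wedge t, so DWL = t²/0.1.
t²/0.1 = 27081.616 → t² = 2708.1616 → t = 52.04.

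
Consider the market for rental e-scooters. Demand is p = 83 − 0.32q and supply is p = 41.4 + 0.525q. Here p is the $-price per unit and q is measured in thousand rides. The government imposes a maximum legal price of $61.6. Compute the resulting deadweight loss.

Competitive equilibrium: 83 − 0.32q = 41.4 + 0.525q → q* = 49.2308, p* = 67.2462.
At the ceiling p = 61.6, quantity supplied = (61.6 − 41.4)/0.525 = 38.4762.
Willingness to pay at q' = 38.4762: 83 − 0.32·38.4762 = 70.6876.
Δq = 49.2308 − 38.4762 = 10.7546; wedge = 70.6876 − 61.6 = 9.0876.
DWL = ½ × 10.7546 × 9.0876 = $48.87 thousand.

$48.87 thousand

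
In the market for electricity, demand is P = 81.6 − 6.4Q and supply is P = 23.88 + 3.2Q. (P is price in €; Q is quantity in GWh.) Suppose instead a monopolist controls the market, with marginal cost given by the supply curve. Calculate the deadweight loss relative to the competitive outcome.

€27.76

Competitive equilibrium: 81.6 − 6.4Q = 23.88 + 3.2Q → Q* = 6.0125, P* = 43.12.
Marginal revenue: MR = 81.6 − 12.8Q. Set MR = MC: 81.6 − 12.8Q = 23.88 + 3.2Q → Q_m = 3.6075.
Price P_m = 81.6 − 6.4·3.6075 = 58.512; MC(Q_m) = 23.88 + 3.2·3.6075 = 35.424.
Competitive Q* = 6.0125, so ΔQ = 2.405; wedge = 58.512 − 35.424 = 23.088.
Deadweight loss = ½ × 2.405 × 23.088 = €27.76.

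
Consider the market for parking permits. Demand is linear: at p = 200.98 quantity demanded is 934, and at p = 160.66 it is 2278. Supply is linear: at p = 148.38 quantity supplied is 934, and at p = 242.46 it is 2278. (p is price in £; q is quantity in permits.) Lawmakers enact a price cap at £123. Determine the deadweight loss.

Demand slope = (160.66 − 200.98)/(2278 − 934) = −0.03, so p = 229 − 0.03q.
Supply slope = (242.46 − 148.38)/(2278 − 934) = 0.07, so p = 83 + 0.07q.
Competitive equilibrium: 229 − 0.03q = 83 + 0.07q → q* = 1460, p* = 185.2.
At the ceiling p = 123, quantity supplied = (123 − 83)/0.07 = 571.42857.
Willingness to pay at q' = 571.42857: 229 − 0.03·571.42857 = 211.85714.
Δq = 1460 − 571.42857 = 888.57143; wedge = 211.85714 − 123 = 88.85714.
DWL = ½ × 888.57143 × 88.85714 = £39477.96.

£39477.96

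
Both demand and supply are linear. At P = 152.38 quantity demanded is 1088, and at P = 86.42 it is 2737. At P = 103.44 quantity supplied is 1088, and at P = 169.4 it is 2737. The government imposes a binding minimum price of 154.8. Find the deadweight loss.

Demand slope = (86.42 − 152.38)/(2737 − 1088) = −0.04, so P = 195.9 − 0.04Q.
Supply slope = (169.4 − 103.44)/(2737 − 1088) = 0.04, so P = 59.92 + 0.04Q.
Competitive equilibrium: 195.9 − 0.04Q = 59.92 + 0.04Q → Q* = 1699.75, P* = 127.91.
At the floor P = 154.8, quantity demanded = (195.9 − 154.8)/0.04 = 1027.5.
Sellers' marginal cost at Q' = 1027.5: 59.92 + 0.04·1027.5 = 101.02.
ΔQ = 1699.75 − 1027.5 = 672.25; wedge = 154.8 − 101.02 = 53.78.
The triangle = ½ × 672.25 × 53.78 = 18076.80.

18076.80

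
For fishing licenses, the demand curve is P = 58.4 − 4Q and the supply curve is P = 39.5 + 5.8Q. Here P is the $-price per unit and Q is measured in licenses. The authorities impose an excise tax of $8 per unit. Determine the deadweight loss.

Competitive equilibrium: 58.4 − 4Q = 39.5 + 5.8Q → Q* = 1.9286, P* = 50.6857.
With the tax, the buyer price exceeds the seller price by 8: (58.4 − 4Q) − (39.5 + 5.8Q) = 8 → Q' = 1.1122.
ΔQ = 1.9286 − 1.1122 = 0.8164; the wedge equals the tax, 8.
Deadweight loss = ½ × 0.8164 × 8 = $3.27.

$3.27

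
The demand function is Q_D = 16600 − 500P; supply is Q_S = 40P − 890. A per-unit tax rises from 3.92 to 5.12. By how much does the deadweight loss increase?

200.89

In inverse form: demand P = 33.2 − 0.002Q, supply P = 22.25 + 0.025Q.
Competitive equilibrium: 33.2 − 0.002Q = 22.25 + 0.025Q → Q* = 405.5556, P* = 32.3889.
For a per-unit tax t: ΔQ = t/0.027, so DWL = ½·t·(t/0.027) = t²/0.054.
At t = 3.92: DWL = 284.563. At t = 5.12: DWL = 485.452.
Increase = 485.452 − 284.563 = 200.89.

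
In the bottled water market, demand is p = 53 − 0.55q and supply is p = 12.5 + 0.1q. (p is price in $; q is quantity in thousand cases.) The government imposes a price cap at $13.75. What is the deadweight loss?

Competitive equilibrium: 53 − 0.55q = 12.5 + 0.1q → q* = 62.3077, p* = 18.7308.
At the ceiling p = 13.75, quantity supplied = (13.75 − 12.5)/0.1 = 12.5.
Willingness to pay at q' = 12.5: 53 − 0.55·12.5 = 46.125.
Δq = 62.3077 − 12.5 = 49.8077; wedge = 46.125 − 13.75 = 32.375.
DWL = ½ × 49.8077 × 32.375 = $806.26 thousand.

$806.26 thousand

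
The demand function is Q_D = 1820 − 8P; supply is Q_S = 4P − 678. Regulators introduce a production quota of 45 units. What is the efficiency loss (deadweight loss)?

2255.02

In inverse form: demand P = 227.5 − 0.125Q, supply P = 169.5 + 0.25Q.
Competitive equilibrium: 227.5 − 0.125Q = 169.5 + 0.25Q → Q* = 154.6667, P* = 208.1667.
At Q = 45: demand price = 227.5 − 0.125·45 = 221.875; supply price = 169.5 + 0.25·45 = 180.75.
ΔQ = 154.6667 − 45 = 109.6667; wedge = 221.875 − 180.75 = 41.125.
The triangle = ½ × 109.6667 × 41.125 = 2255.02.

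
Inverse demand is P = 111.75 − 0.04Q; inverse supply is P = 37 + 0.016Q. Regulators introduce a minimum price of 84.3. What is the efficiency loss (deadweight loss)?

Competitive equilibrium: 111.75 − 0.04Q = 37 + 0.016Q → Q* = 1334.8214, P* = 58.3571.
At the floor P = 84.3, quantity demanded = (111.75 − 84.3)/0.04 = 686.25.
Sellers' marginal cost at Q' = 686.25: 37 + 0.016·686.25 = 47.98.
ΔQ = 1334.8214 − 686.25 = 648.5714; wedge = 84.3 − 47.98 = 36.32.
DWL = ½ × 648.5714 × 36.32 = 11778.06.

11778.06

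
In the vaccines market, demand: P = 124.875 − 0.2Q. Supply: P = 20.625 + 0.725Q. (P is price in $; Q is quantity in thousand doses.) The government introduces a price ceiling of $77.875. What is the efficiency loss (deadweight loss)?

Competitive equilibrium: 124.875 − 0.2Q = 20.625 + 0.725Q → Q* = 112.7027, P* = 102.3345.
At the ceiling P = 77.875, quantity supplied = (77.875 − 20.625)/0.725 = 78.9655.
Willingness to pay at Q' = 78.9655: 124.875 − 0.2·78.9655 = 109.0819.
ΔQ = 112.7027 − 78.9655 = 33.7372; wedge = 109.0819 − 77.875 = 31.2069.
Deadweight loss = ½ × 33.7372 × 31.2069 = $526.42 thousand.

$526.42 thousand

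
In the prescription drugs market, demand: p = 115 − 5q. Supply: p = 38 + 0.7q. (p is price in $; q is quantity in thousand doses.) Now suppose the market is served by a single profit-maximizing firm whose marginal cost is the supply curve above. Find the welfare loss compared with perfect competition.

Competitive equilibrium: 115 − 5q = 38 + 0.7q → q* = 13.5088, p* = 47.4561.
Marginal revenue: MR = 115 − 10q. Set MR = MC: 115 − 10q = 38 + 0.7q → q_m = 7.1963.
Price p_m = 115 − 5·7.1963 = 79.0185; MC(q_m) = 38 + 0.7·7.1963 = 43.0374.
Competitive q* = 13.5088, so Δq = 6.3125; wedge = 79.0185 − 43.0374 = 35.9811.
Welfare loss = ½ × 6.3125 × 35.9811 = $113.57 thousand.

$113.57 thousand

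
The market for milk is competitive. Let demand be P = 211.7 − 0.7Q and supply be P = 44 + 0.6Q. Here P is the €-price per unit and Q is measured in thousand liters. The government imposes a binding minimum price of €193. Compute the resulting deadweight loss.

Competitive equilibrium: 211.7 − 0.7Q = 44 + 0.6Q → Q* = 129, P* = 121.4.
At the floor P = 193, quantity demanded = (211.7 − 193)/0.7 = 26.7143.
Sellers' marginal cost at Q' = 26.7143: 44 + 0.6·26.7143 = 60.0286.
ΔQ = 129 − 26.7143 = 102.2857; wedge = 193 − 60.0286 = 132.9714.
The triangle = ½ × 102.2857 × 132.9714 = €6800.54 thousand.

€6800.54 thousand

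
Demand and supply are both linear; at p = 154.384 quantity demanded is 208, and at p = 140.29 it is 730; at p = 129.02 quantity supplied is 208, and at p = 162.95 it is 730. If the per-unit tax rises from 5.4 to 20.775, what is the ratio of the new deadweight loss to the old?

Demand slope = (140.29 − 154.384)/(730 − 208) = −0.027, so p = 160 − 0.027q.
Supply slope = (162.95 − 129.02)/(730 − 208) = 0.065, so p = 115.5 + 0.065q.
Competitive equilibrium: 160 − 0.027q = 115.5 + 0.065q → q* = 483.6957, p* = 146.9402.
For a per-unit tax t: Δq = t/0.092, so DWL = ½·t·(t/0.092) = t²/0.184.
At t = 5.4: DWL = 158.478. At t = 20.775: DWL = 2345.656.
Ratio = (20.775/5.4)² = 14.801.

14.801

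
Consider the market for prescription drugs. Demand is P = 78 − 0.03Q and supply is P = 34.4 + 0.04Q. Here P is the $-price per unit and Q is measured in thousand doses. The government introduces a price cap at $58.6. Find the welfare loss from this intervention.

Competitive equilibrium: 78 − 0.03Q = 34.4 + 0.04Q → Q* = 622.8571, P* = 59.3143.
At the ceiling P = 58.6, quantity supplied = (58.6 − 34.4)/0.04 = 605.
Willingness to pay at Q' = 605: 78 − 0.03·605 = 59.85.
ΔQ = 622.8571 − 605 = 17.8571; wedge = 59.85 − 58.6 = 1.25.
Deadweight loss = ½ × 17.8571 × 1.25 = $11.16 thousand.

$11.16 thousand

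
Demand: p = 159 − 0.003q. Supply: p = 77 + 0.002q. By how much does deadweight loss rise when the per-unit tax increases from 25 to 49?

177600

Competitive equilibrium: 159 − 0.003q = 77 + 0.002q → q* = 16400, p* = 109.8.
For a per-unit tax t: Δq = t/0.005, so DWL = ½·t·(t/0.005) = t²/0.01.
At t = 25: DWL = 62500. At t = 49: DWL = 240100.
Increase = 240100 − 62500 = 177600.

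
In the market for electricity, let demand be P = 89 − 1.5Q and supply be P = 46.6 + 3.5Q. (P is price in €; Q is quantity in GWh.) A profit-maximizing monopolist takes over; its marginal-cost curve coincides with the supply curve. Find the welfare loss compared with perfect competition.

Competitive equilibrium: 89 − 1.5Q = 46.6 + 3.5Q → Q* = 8.48, P* = 76.28.
Marginal revenue: MR = 89 − 3Q. Set MR = MC: 89 − 3Q = 46.6 + 3.5Q → Q_m = 6.5231.
Price P_m = 89 − 1.5·6.5231 = 79.2154; MC(Q_m) = 46.6 + 3.5·6.5231 = 69.4309.
Competitive Q* = 8.48, so ΔQ = 1.9569; wedge = 79.2154 − 69.4309 = 9.7845.
Deadweight loss = ½ × 1.9569 × 9.7845 = €9.57.

€9.57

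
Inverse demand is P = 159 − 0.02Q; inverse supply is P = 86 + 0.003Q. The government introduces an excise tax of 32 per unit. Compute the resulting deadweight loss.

Competitive equilibrium: 159 − 0.02Q = 86 + 0.003Q → Q* = 3173.913, P* = 95.5217.
With the tax, the buyer price exceeds the seller price by 32: (159 − 0.02Q) − (86 + 0.003Q) = 32 → Q' = 1782.6087.
ΔQ = 3173.913 − 1782.6087 = 1391.3043; the wedge equals the tax, 32.
Welfare loss = ½ × 1391.3043 × 32 = 22260.87.

22260.87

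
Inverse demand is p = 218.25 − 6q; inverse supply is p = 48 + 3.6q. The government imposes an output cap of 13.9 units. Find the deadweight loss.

Competitive equilibrium: 218.25 − 6q = 48 + 3.6q → q* = 17.7344, p* = 111.8438.
At q = 13.9: demand price = 218.25 − 6·13.9 = 134.85; supply price = 48 + 3.6·13.9 = 98.04.
Δq = 17.7344 − 13.9 = 3.8344; wedge = 134.85 − 98.04 = 36.81.
DWL = ½ × 3.8344 × 36.81 = 70.57.

70.57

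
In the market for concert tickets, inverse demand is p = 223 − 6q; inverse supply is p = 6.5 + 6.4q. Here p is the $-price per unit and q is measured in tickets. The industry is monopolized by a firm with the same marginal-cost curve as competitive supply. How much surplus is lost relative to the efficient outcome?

Competitive equilibrium: 223 − 6q = 6.5 + 6.4q → q* = 17.4597, p* = 118.2419.
Marginal revenue: MR = 223 − 12q. Set MR = MC: 223 − 12q = 6.5 + 6.4q → q_m = 11.7663.
Price p_m = 223 − 6·11.7663 = 152.4022; MC(q_m) = 6.5 + 6.4·11.7663 = 81.8043.
Competitive q* = 17.4597, so Δq = 5.6934; wedge = 152.4022 − 81.8043 = 70.5979.
Welfare loss = ½ × 5.6934 × 70.5979 = $200.97.

$200.97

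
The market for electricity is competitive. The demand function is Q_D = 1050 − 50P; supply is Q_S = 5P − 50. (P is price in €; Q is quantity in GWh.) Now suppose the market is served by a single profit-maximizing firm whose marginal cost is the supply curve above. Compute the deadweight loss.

In inverse form: demand P = 21 − 0.02Q, supply P = 10 + 0.2Q.
Competitive equilibrium: 21 − 0.02Q = 10 + 0.2Q → Q* = 50, P* = 20.
Marginal revenue: MR = 21 − 0.04Q. Set MR = MC: 21 − 0.04Q = 10 + 0.2Q → Q_m = 45.8333.
Price P_m = 21 − 0.02·45.8333 = 20.0833; MC(Q_m) = 10 + 0.2·45.8333 = 19.1667.
Competitive Q* = 50, so ΔQ = 4.1667; wedge = 20.0833 − 19.1667 = 0.9166.
Deadweight loss = ½ × 4.1667 × 0.9166 = €1.91.

€1.91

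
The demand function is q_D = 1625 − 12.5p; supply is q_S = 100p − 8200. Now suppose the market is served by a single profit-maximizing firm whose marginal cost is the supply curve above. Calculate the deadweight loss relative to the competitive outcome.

In inverse form: demand p = 130 − 0.08q, supply p = 82 + 0.01q.
Competitive equilibrium: 130 − 0.08q = 82 + 0.01q → q* = 533.33333, p* = 87.33333.
Marginal revenue: MR = 130 − 0.16q. Set MR = MC: 130 − 0.16q = 82 + 0.01q → q_m = 282.35294.
Price p_m = 130 − 0.08·282.35294 = 107.41176; MC(q_m) = 82 + 0.01·282.35294 = 84.82353.
Competitive q* = 533.33333, so Δq = 250.98039; wedge = 107.41176 − 84.82353 = 22.58823.
DWL = ½ × 250.98039 × 22.58823 = 2834.60.

2834.60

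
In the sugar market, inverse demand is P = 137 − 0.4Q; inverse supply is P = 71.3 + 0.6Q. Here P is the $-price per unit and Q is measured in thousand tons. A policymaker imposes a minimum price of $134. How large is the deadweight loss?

$1693.62 thousand

Competitive equilibrium: 137 − 0.4Q = 71.3 + 0.6Q → Q* = 65.7, P* = 110.72.
At the floor P = 134, quantity demanded = (137 − 134)/0.4 = 7.5.
Sellers' marginal cost at Q' = 7.5: 71.3 + 0.6·7.5 = 75.8.
ΔQ = 65.7 − 7.5 = 58.2; wedge = 134 − 75.8 = 58.2.
The triangle = ½ × 58.2 × 58.2 = $1693.62 thousand.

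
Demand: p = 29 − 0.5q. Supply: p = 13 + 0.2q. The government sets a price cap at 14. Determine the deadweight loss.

Competitive equilibrium: 29 − 0.5q = 13 + 0.2q → q* = 22.8571, p* = 17.5714.
At the ceiling p = 14, quantity supplied = (14 − 13)/0.2 = 5.
Willingness to pay at q' = 5: 29 − 0.5·5 = 26.5.
Δq = 22.8571 − 5 = 17.8571; wedge = 26.5 − 14 = 12.5.
Deadweight loss = ½ × 17.8571 × 12.5 = 111.61.

111.61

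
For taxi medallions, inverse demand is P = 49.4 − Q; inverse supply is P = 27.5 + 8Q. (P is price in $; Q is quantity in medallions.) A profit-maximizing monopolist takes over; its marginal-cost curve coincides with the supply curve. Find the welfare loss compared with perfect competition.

$0.27

Competitive equilibrium: 49.4 − Q = 27.5 + 8Q → Q* = 2.4333, P* = 46.9667.
Marginal revenue: MR = 49.4 − 2Q. Set MR = MC: 49.4 − 2Q = 27.5 + 8Q → Q_m = 2.19.
Price P_m = 49.4 − 1·2.19 = 47.21; MC(Q_m) = 27.5 + 8·2.19 = 45.02.
Competitive Q* = 2.4333, so ΔQ = 0.2433; wedge = 47.21 − 45.02 = 2.19.
Welfare loss = ½ × 0.2433 × 2.19 = $0.27.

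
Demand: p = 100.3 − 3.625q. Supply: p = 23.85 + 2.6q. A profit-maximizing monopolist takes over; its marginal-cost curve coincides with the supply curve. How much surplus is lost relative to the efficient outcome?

63.58

Competitive equilibrium: 100.3 − 3.625q = 23.85 + 2.6q → q* = 12.2811, p* = 55.7809.
Marginal revenue: MR = 100.3 − 7.25q. Set MR = MC: 100.3 − 7.25q = 23.85 + 2.6q → q_m = 7.7614.
Price p_m = 100.3 − 3.625·7.7614 = 72.1649; MC(q_m) = 23.85 + 2.6·7.7614 = 44.0296.
Competitive q* = 12.2811, so Δq = 4.5197; wedge = 72.1649 − 44.0296 = 28.1353.
Deadweight loss = ½ × 4.5197 × 28.1353 = 63.58.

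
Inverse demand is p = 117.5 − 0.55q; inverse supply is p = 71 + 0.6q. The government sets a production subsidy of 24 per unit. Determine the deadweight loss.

250.43

Competitive equilibrium: 117.5 − 0.55q = 71 + 0.6q → q* = 40.4348, p* = 95.2609.
The subsidy lowers effective supply by 24: p = 47 + 0.6q.
New quantity: 117.5 − 0.55q = 47 + 0.6q → q' = 61.3043.
Overproduction Δq = 61.3043 − 40.4348 = 20.8695; wedge = subsidy = 24.
Deadweight loss = ½ × 20.8695 × 24 = 250.43.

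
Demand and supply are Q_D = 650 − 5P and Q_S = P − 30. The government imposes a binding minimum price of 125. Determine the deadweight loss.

In inverse form: demand P = 130 − 0.2Q, supply P = 30 + Q.
Competitive equilibrium: 130 − 0.2Q = 30 + Q → Q* = 83.3333, P* = 113.3333.
At the floor P = 125, quantity demanded = (130 − 125)/0.2 = 25.
Sellers' marginal cost at Q' = 25: 30 + 1·25 = 55.
ΔQ = 83.3333 − 25 = 58.3333; wedge = 125 − 55 = 70.
Welfare loss = ½ × 58.3333 × 70 = 2041.67.

2041.67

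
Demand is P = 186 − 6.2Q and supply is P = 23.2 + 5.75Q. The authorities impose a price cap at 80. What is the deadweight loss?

83.81

Competitive equilibrium: 186 − 6.2Q = 23.2 + 5.75Q → Q* = 13.6234, P* = 101.5347.
At the ceiling P = 80, quantity supplied = (80 − 23.2)/5.75 = 9.8783.
Willingness to pay at Q' = 9.8783: 186 − 6.2·9.8783 = 124.7545.
ΔQ = 13.6234 − 9.8783 = 3.7451; wedge = 124.7545 − 80 = 44.7545.
DWL = ½ × 3.7451 × 44.7545 = 83.81.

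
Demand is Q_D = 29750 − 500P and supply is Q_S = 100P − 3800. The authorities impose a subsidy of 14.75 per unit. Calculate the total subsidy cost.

44557.29

In inverse form: demand P = 59.5 − 0.002Q, supply P = 38 + 0.01Q.
Competitive equilibrium: 59.5 − 0.002Q = 38 + 0.01Q → Q* = 1791.6667, P* = 55.9167.
The subsidy lowers effective supply by 14.75: P = 23.25 + 0.01Q.
New quantity: 59.5 − 0.002Q = 23.25 + 0.01Q → Q' = 3020.8333.
Total subsidy cost = 14.75 × 3020.8333 = 44557.29.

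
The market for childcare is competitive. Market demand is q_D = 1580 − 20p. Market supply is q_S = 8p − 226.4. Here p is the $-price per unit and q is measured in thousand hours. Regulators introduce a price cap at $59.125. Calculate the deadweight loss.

In inverse form: demand p = 79 − 0.05q, supply p = 28.3 + 0.125q.
Competitive equilibrium: 79 − 0.05q = 28.3 + 0.125q → q* = 289.7143, p* = 64.5143.
At the ceiling p = 59.125, quantity supplied = (59.125 − 28.3)/0.125 = 246.6.
Willingness to pay at q' = 246.6: 79 − 0.05·246.6 = 66.67.
Δq = 289.7143 − 246.6 = 43.1143; wedge = 66.67 − 59.125 = 7.545.
Deadweight loss = ½ × 43.1143 × 7.545 = $162.65 thousand.

$162.65 thousand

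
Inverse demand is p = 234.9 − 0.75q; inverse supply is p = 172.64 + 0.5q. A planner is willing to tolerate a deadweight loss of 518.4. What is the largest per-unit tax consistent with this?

36

Competitive equilibrium: 234.9 − 0.75q = 172.64 + 0.5q → q* = 49.808, p* = 197.544.
A tax t gives Δq = t/1.25 and wedge t, so DWL = t²/2.5.
t²/2.5 = 518.4 → t² = 1296 → t = 36.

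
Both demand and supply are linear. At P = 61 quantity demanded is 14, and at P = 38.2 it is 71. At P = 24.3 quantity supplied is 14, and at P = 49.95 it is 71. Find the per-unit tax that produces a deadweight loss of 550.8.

Demand slope = (38.2 − 61)/(71 − 14) = −0.4, so P = 66.6 − 0.4Q.
Supply slope = (49.95 − 24.3)/(71 − 14) = 0.45, so P = 18 + 0.45Q.
Competitive equilibrium: 66.6 − 0.4Q = 18 + 0.45Q → Q* = 57.1765, P* = 43.7294.
A tax t gives ΔQ = t/0.85 and wedge t, so DWL = t²/1.7.
t²/1.7 = 550.8 → t² = 936.36 → t = 30.6.

30.6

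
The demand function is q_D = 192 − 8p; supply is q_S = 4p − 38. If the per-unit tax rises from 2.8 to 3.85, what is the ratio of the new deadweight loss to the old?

In inverse form: demand p = 24 − 0.125q, supply p = 9.5 + 0.25q.
Competitive equilibrium: 24 − 0.125q = 9.5 + 0.25q → q* = 38.6667, p* = 19.1667.
For a per-unit tax t: Δq = t/0.375, so DWL = ½·t·(t/0.375) = t²/0.75.
At t = 2.8: DWL = 10.453. At t = 3.85: DWL = 19.763.
Ratio = (3.85/2.8)² = 1.891.

1.891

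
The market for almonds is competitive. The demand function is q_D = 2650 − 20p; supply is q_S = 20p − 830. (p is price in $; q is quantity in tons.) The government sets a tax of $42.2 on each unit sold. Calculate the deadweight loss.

In inverse form: demand p = 132.5 − 0.05q, supply p = 41.5 + 0.05q.
Competitive equilibrium: 132.5 − 0.05q = 41.5 + 0.05q → q* = 910, p* = 87.
With the tax, the buyer price exceeds the seller price by 42.2: (132.5 − 0.05q) − (41.5 + 0.05q) = 42.2 → q' = 488.
Δq = 910 − 488 = 422; the wedge equals the tax, 42.2.
Welfare loss = ½ × 422 × 42.2 = $8904.20.

$8904.20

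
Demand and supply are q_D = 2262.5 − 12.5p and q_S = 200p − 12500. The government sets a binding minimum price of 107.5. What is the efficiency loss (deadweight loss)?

9603.91

In inverse form: demand p = 181 − 0.08q, supply p = 62.5 + 0.005q.
Competitive equilibrium: 181 − 0.08q = 62.5 + 0.005q → q* = 1394.11765, p* = 69.47059.
At the floor p = 107.5, quantity demanded = (181 − 107.5)/0.08 = 918.75.
Sellers' marginal cost at q' = 918.75: 62.5 + 0.005·918.75 = 67.09375.
Δq = 1394.11765 − 918.75 = 475.36765; wedge = 107.5 − 67.09375 = 40.40625.
Deadweight loss = ½ × 475.36765 × 40.40625 = 9603.91.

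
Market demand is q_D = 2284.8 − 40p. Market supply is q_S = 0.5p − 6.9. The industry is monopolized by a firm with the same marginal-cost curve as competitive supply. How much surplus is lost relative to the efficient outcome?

In inverse form: demand p = 57.12 − 0.025q, supply p = 13.8 + 2q.
Competitive equilibrium: 57.12 − 0.025q = 13.8 + 2q → q* = 21.3926, p* = 56.5852.
Marginal revenue: MR = 57.12 − 0.05q. Set MR = MC: 57.12 − 0.05q = 13.8 + 2q → q_m = 21.1317.
Price p_m = 57.12 − 0.025·21.1317 = 56.5917; MC(q_m) = 13.8 + 2·21.1317 = 56.0634.
Competitive q* = 21.3926, so Δq = 0.2609; wedge = 56.5917 − 56.0634 = 0.5283.
The triangle = ½ × 0.2609 × 0.5283 = 0.07.

0.07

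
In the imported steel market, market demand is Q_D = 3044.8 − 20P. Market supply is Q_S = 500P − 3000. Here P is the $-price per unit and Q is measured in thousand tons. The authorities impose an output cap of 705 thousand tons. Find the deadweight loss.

$115459.39 thousand

In inverse form: demand P = 152.24 − 0.05Q, supply P = 6 + 0.002Q.
Competitive equilibrium: 152.24 − 0.05Q = 6 + 0.002Q → Q* = 2812.3077, P* = 11.6246.
At Q = 705: demand price = 152.24 − 0.05·705 = 116.99; supply price = 6 + 0.002·705 = 7.41.
ΔQ = 2812.3077 − 705 = 2107.3077; wedge = 116.99 − 7.41 = 109.58.
The triangle = ½ × 2107.3077 × 109.58 = $115459.39 thousand.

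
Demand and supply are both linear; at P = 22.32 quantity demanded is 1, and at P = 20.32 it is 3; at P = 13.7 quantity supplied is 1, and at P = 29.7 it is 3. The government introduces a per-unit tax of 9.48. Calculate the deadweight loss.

Demand slope = (20.32 − 22.32)/(3 − 1) = −1, so P = 23.32 − Q.
Supply slope = (29.7 − 13.7)/(3 − 1) = 8, so P = 5.7 + 8Q.
Competitive equilibrium: 23.32 − Q = 5.7 + 8Q → Q* = 1.9578, P* = 21.3622.
With the tax, the buyer price exceeds the seller price by 9.48: (23.32 − Q) − (5.7 + 8Q) = 9.48 → Q' = 0.9044.
ΔQ = 1.9578 − 0.9044 = 1.0534; the wedge equals the tax, 9.48.
Welfare loss = ½ × 1.0534 × 9.48 = 4.99.

4.99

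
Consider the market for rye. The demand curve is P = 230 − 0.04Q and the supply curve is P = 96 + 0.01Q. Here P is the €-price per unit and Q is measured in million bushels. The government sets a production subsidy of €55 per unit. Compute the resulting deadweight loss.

Competitive equilibrium: 230 − 0.04Q = 96 + 0.01Q → Q* = 2680, P* = 122.8.
The subsidy lowers effective supply by 55: P = 41 + 0.01Q.
New quantity: 230 − 0.04Q = 41 + 0.01Q → Q' = 3780.
Overproduction ΔQ = 3780 − 2680 = 1100; wedge = subsidy = 55.
Welfare loss = ½ × 1100 × 55 = €30250 million.

€30250 million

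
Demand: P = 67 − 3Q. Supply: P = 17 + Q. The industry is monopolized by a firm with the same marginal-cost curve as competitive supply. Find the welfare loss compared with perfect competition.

Competitive equilibrium: 67 − 3Q = 17 + Q → Q* = 12.5, P* = 29.5.
Marginal revenue: MR = 67 − 6Q. Set MR = MC: 67 − 6Q = 17 + Q → Q_m = 7.1429.
Price P_m = 67 − 3·7.1429 = 45.5713; MC(Q_m) = 17 + 1·7.1429 = 24.1429.
Competitive Q* = 12.5, so ΔQ = 5.3571; wedge = 45.5713 − 24.1429 = 21.4284.
The triangle = ½ × 5.3571 × 21.4284 = 57.40.

57.40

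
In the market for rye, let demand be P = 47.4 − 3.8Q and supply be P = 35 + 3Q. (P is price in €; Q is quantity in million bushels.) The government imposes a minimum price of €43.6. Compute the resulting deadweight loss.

€2.31 million

Competitive equilibrium: 47.4 − 3.8Q = 35 + 3Q → Q* = 1.8235, P* = 40.4706.
At the floor P = 43.6, quantity demanded = (47.4 − 43.6)/3.8 = 1.
Sellers' marginal cost at Q' = 1: 35 + 3·1 = 38.
ΔQ = 1.8235 − 1 = 0.8235; wedge = 43.6 − 38 = 5.6.
DWL = ½ × 0.8235 × 5.6 = €2.31 million.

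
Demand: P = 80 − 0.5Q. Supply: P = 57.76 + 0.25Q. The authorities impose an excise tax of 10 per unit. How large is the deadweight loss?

Competitive equilibrium: 80 − 0.5Q = 57.76 + 0.25Q → Q* = 29.6533, P* = 65.1733.
With the tax, the buyer price exceeds the seller price by 10: (80 − 0.5Q) − (57.76 + 0.25Q) = 10 → Q' = 16.32.
ΔQ = 29.6533 − 16.32 = 13.3333; the wedge equals the tax, 10.
Welfare loss = ½ × 13.3333 × 10 = 66.67.

66.67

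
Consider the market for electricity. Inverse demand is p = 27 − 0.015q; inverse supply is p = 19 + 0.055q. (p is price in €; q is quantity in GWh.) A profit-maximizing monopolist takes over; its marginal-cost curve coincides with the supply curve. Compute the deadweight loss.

€14.24

Competitive equilibrium: 27 − 0.015q = 19 + 0.055q → q* = 114.2857, p* = 25.2857.
Marginal revenue: MR = 27 − 0.03q. Set MR = MC: 27 − 0.03q = 19 + 0.055q → q_m = 94.1176.
Price p_m = 27 − 0.015·94.1176 = 25.5882; MC(q_m) = 19 + 0.055·94.1176 = 24.1765.
Competitive q* = 114.2857, so Δq = 20.1681; wedge = 25.5882 − 24.1765 = 1.4117.
Deadweight loss = ½ × 20.1681 × 1.4117 = €14.24.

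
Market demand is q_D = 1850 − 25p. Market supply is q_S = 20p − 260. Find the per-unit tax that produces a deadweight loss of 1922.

In inverse form: demand p = 74 − 0.04q, supply p = 13 + 0.05q.
Competitive equilibrium: 74 − 0.04q = 13 + 0.05q → q* = 677.7778, p* = 46.8889.
A tax t gives Δq = t/0.09 and wedge t, so DWL = t²/0.18.
t²/0.18 = 1922 → t² = 345.96 → t = 18.6.

18.6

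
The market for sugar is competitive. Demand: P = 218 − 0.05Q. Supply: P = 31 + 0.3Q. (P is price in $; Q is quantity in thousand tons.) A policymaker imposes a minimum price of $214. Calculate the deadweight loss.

Competitive equilibrium: 218 − 0.05Q = 31 + 0.3Q → Q* = 534.2857, P* = 191.2857.
At the floor P = 214, quantity demanded = (218 − 214)/0.05 = 80.
Sellers' marginal cost at Q' = 80: 31 + 0.3·80 = 55.
ΔQ = 534.2857 − 80 = 454.2857; wedge = 214 − 55 = 159.
Welfare loss = ½ × 454.2857 × 159 = $36115.71 thousand.

$36115.71 thousand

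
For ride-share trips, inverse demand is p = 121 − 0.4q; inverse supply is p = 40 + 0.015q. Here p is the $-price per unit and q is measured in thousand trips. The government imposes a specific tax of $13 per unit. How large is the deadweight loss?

Competitive equilibrium: 121 − 0.4q = 40 + 0.015q → q* = 195.1807, p* = 42.9277.
With the tax, the buyer price exceeds the seller price by 13: (121 − 0.4q) − (40 + 0.015q) = 13 → q' = 163.8554.
Δq = 195.1807 − 163.8554 = 31.3253; the wedge equals the tax, 13.
The triangle = ½ × 31.3253 × 13 = $203.61 thousand.

$203.61 thousand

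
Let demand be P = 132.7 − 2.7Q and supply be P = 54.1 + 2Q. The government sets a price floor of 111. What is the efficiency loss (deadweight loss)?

Competitive equilibrium: 132.7 − 2.7Q = 54.1 + 2Q → Q* = 16.7234, P* = 87.54681.
At the floor P = 111, quantity demanded = (132.7 − 111)/2.7 = 8.03704.
Sellers' marginal cost at Q' = 8.03704: 54.1 + 2·8.03704 = 70.17408.
ΔQ = 16.7234 − 8.03704 = 8.68636; wedge = 111 − 70.17408 = 40.82592.
Welfare loss = ½ × 8.68636 × 40.82592 = 177.31.

177.31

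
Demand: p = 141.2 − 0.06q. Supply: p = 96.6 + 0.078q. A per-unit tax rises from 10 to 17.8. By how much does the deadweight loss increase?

785.65

Competitive equilibrium: 141.2 − 0.06q = 96.6 + 0.078q → q* = 323.1884, p* = 121.8087.
For a per-unit tax t: Δq = t/0.138, so DWL = ½·t·(t/0.138) = t²/0.276.
At t = 10: DWL = 362.319. At t = 17.8: DWL = 1147.971.
Increase = 1147.971 − 362.319 = 785.65.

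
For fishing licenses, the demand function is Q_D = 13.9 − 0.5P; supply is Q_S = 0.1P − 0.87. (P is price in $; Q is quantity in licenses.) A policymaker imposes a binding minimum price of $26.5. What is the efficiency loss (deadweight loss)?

$5.32

In inverse form: demand P = 27.8 − 2Q, supply P = 8.7 + 10Q.
Competitive equilibrium: 27.8 − 2Q = 8.7 + 10Q → Q* = 1.5917, P* = 24.6167.
At the floor P = 26.5, quantity demanded = (27.8 − 26.5)/2 = 0.65.
Sellers' marginal cost at Q' = 0.65: 8.7 + 10·0.65 = 15.2.
ΔQ = 1.5917 − 0.65 = 0.9417; wedge = 26.5 − 15.2 = 11.3.
DWL = ½ × 0.9417 × 11.3 = $5.32.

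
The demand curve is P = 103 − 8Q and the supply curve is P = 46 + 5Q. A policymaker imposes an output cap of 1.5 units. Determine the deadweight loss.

Competitive equilibrium: 103 − 8Q = 46 + 5Q → Q* = 4.3846, P* = 67.9231.
At Q = 1.5: demand price = 103 − 8·1.5 = 91; supply price = 46 + 5·1.5 = 53.5.
ΔQ = 4.3846 − 1.5 = 2.8846; wedge = 91 − 53.5 = 37.5.
The triangle = ½ × 2.8846 × 37.5 = 54.09.

54.09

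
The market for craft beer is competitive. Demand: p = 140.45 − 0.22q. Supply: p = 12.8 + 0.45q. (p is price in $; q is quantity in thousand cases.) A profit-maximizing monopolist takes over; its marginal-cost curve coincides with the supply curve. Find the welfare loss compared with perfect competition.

$743.02 thousand

Competitive equilibrium: 140.45 − 0.22q = 12.8 + 0.45q → q* = 190.5224, p* = 98.5351.
Marginal revenue: MR = 140.45 − 0.44q. Set MR = MC: 140.45 − 0.44q = 12.8 + 0.45q → q_m = 143.427.
Price p_m = 140.45 − 0.22·143.427 = 108.8961; MC(q_m) = 12.8 + 0.45·143.427 = 77.3422.
Competitive q* = 190.5224, so Δq = 47.0954; wedge = 108.8961 − 77.3422 = 31.5539.
Deadweight loss = ½ × 47.0954 × 31.5539 = $743.02 thousand.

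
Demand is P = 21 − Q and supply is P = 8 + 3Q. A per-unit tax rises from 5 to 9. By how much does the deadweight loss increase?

Competitive equilibrium: 21 − Q = 8 + 3Q → Q* = 3.25, P* = 17.75.
For a per-unit tax t: ΔQ = t/4, so DWL = ½·t·(t/4) = t²/8.
At t = 5: DWL = 3.125. At t = 9: DWL = 10.125.
Increase = 10.125 − 3.125 = 7.

7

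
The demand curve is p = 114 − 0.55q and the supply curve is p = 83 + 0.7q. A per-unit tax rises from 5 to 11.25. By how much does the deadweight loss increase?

Competitive equilibrium: 114 − 0.55q = 83 + 0.7q → q* = 24.8, p* = 100.36.
For a per-unit tax t: Δq = t/1.25, so DWL = ½·t·(t/1.25) = t²/2.5.
At t = 5: DWL = 10. At t = 11.25: DWL = 50.625.
Increase = 50.625 − 10 = 40.625.

40.625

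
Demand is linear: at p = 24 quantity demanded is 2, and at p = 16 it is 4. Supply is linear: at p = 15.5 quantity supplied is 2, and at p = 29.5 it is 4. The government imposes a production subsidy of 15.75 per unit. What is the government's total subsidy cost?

Demand slope = (16 − 24)/(4 − 2) = −4, so p = 32 − 4q.
Supply slope = (29.5 − 15.5)/(4 − 2) = 7, so p = 1.5 + 7q.
Competitive equilibrium: 32 − 4q = 1.5 + 7q → q* = 2.7727, p* = 20.9091.
The subsidy lowers effective supply by 15.75: p = 7q − 14.25.
New quantity: 32 − 4q = 7q − 14.25 → q' = 4.2045.
Total subsidy cost = 15.75 × 4.2045 = 66.22.

66.22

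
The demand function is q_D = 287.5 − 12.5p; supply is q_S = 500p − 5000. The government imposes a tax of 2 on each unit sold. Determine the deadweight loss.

In inverse form: demand p = 23 − 0.08q, supply p = 10 + 0.002q.
Competitive equilibrium: 23 − 0.08q = 10 + 0.002q → q* = 158.5366, p* = 10.3171.
With the tax, the buyer price exceeds the seller price by 2: (23 − 0.08q) − (10 + 0.002q) = 2 → q' = 134.1463.
Δq = 158.5366 − 134.1463 = 24.3903; the wedge equals the tax, 2.
Welfare loss = ½ × 24.3903 × 2 = 24.39.

24.39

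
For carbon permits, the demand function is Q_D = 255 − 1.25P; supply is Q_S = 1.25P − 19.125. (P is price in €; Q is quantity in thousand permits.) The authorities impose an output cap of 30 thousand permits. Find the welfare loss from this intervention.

€6186.40 thousand

In inverse form: demand P = 204 − 0.8Q, supply P = 15.3 + 0.8Q.
Competitive equilibrium: 204 − 0.8Q = 15.3 + 0.8Q → Q* = 117.9375, P* = 109.65.
At Q = 30: demand price = 204 − 0.8·30 = 180; supply price = 15.3 + 0.8·30 = 39.3.
ΔQ = 117.9375 − 30 = 87.9375; wedge = 180 − 39.3 = 140.7.
Welfare loss = ½ × 87.9375 × 140.7 = €6186.40 thousand.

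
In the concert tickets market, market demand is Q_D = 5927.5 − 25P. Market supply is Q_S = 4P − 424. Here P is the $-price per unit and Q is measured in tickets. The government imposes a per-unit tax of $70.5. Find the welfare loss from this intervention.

In inverse form: demand P = 237.1 − 0.04Q, supply P = 106 + 0.25Q.
Competitive equilibrium: 237.1 − 0.04Q = 106 + 0.25Q → Q* = 452.069, P* = 219.0172.
With the tax, the buyer price exceeds the seller price by 70.5: (237.1 − 0.04Q) − (106 + 0.25Q) = 70.5 → Q' = 208.9655.
ΔQ = 452.069 − 208.9655 = 243.1035; the wedge equals the tax, 70.5.
The triangle = ½ × 243.1035 × 70.5 = $8569.40.

$8569.40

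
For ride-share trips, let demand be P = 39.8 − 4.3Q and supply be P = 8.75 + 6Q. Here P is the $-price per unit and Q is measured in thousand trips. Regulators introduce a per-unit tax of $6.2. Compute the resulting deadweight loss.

Competitive equilibrium: 39.8 − 4.3Q = 8.75 + 6Q → Q* = 3.0146, P* = 26.8374.
With the tax, the buyer price exceeds the seller price by 6.2: (39.8 − 4.3Q) − (8.75 + 6Q) = 6.2 → Q' = 2.4126.
ΔQ = 3.0146 − 2.4126 = 0.602; the wedge equals the tax, 6.2.
DWL = ½ × 0.602 × 6.2 = $1.87 thousand.

$1.87 thousand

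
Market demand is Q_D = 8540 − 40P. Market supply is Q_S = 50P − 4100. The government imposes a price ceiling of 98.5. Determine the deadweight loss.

In inverse form: demand P = 213.5 − 0.025Q, supply P = 82 + 0.02Q.
Competitive equilibrium: 213.5 − 0.025Q = 82 + 0.02Q → Q* = 2922.2222, P* = 140.4444.
At the ceiling P = 98.5, quantity supplied = (98.5 − 82)/0.02 = 825.
Willingness to pay at Q' = 825: 213.5 − 0.025·825 = 192.875.
ΔQ = 2922.2222 − 825 = 2097.2222; wedge = 192.875 − 98.5 = 94.375.
DWL = ½ × 2097.2222 × 94.375 = 98962.67.

98962.67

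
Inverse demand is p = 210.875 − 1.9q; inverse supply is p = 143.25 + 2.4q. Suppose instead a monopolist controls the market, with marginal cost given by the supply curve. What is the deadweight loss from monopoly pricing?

49.94

Competitive equilibrium: 210.875 − 1.9q = 143.25 + 2.4q → q* = 15.7267, p* = 180.9942.
Marginal revenue: MR = 210.875 − 3.8q. Set MR = MC: 210.875 − 3.8q = 143.25 + 2.4q → q_m = 10.9073.
Price p_m = 210.875 − 1.9·10.9073 = 190.1511; MC(q_m) = 143.25 + 2.4·10.9073 = 169.4275.
Competitive q* = 15.7267, so Δq = 4.8194; wedge = 190.1511 − 169.4275 = 20.7236.
Deadweight loss = ½ × 4.8194 × 20.7236 = 49.94.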